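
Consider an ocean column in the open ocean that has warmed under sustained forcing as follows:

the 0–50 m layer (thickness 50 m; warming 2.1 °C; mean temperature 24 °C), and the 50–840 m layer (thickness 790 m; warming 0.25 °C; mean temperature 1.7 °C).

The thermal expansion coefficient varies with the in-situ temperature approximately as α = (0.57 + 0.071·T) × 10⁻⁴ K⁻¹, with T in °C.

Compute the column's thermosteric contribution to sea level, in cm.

Layer 1: α = (0.57 + 0.071×24)×10⁻⁴ = 2.274×10⁻⁴ K⁻¹
Layer 2: α = (0.57 + 0.071×1.7)×10⁻⁴ = 0.6907×10⁻⁴ K⁻¹
2.1 × 2.274×10⁻⁴ × 50 = 0.023877 m
0.6907×10⁻⁴ × 790 × 0.25 = 0.013641325 m
Δh = 0.023877 + 0.013641325 = 0.037518325 m

3.75 cm of thermosteric rise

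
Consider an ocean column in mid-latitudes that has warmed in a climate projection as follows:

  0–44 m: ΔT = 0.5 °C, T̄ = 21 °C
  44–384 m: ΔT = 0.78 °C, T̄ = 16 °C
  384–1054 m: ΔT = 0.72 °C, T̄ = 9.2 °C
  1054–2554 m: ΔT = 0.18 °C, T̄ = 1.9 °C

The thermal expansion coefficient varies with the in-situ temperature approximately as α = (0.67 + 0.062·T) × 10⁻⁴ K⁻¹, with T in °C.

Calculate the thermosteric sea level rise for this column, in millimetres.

130 mm

Layer 1: α = (0.67 + 0.062×21)×10⁻⁴ = 1.972×10⁻⁴ K⁻¹
Layer 2: α = (0.67 + 0.062×16)×10⁻⁴ = 1.662×10⁻⁴ K⁻¹
Layer 3: α = (0.67 + 0.062×9.2)×10⁻⁴ = 1.2404×10⁻⁴ K⁻¹
Layer 4: α = (0.67 + 0.062×1.9)×10⁻⁴ = 0.7878×10⁻⁴ K⁻¹
1.972×10⁻⁴ × 0.5 × 44 = 0.0043384 m
0.78 × 340 × 1.662×10⁻⁴ = 0.04407624 m
384–1054 m: 670 × 1.2404×10⁻⁴ × 0.72 = 0.059836896 m
1500 × 0.18 × 0.7878×10⁻⁴ = 0.0212706 m
Δh = 0.0043384 + 0.04407624 + 0.059836896 + 0.0212706 = 0.129522136 m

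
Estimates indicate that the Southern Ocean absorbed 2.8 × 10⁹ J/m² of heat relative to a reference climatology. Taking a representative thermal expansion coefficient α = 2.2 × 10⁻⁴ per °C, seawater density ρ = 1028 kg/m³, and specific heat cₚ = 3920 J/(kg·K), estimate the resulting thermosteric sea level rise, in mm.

Δh = αQ/(ρcₚ) = 2.2×10⁻⁴ × 2.8×10⁹ / (1028 × 3920) ≈ 0.15286 m

153 mm of thermosteric rise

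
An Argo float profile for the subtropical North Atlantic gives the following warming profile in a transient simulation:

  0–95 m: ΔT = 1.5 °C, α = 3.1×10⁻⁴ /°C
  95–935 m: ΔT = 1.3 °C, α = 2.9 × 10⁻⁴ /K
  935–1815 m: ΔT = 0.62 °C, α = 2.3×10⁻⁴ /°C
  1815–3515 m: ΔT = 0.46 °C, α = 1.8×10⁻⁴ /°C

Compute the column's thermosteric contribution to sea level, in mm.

Δh ≈ 627 mm

Layer 1: 1.5 × 95 × 3.1×10⁻⁴ = 0.044175 m
Layer 2: 2.9×10⁻⁴ × 840 × 1.3 = 0.31668 m
Layer 3: 2.3×10⁻⁴ × 0.62 × 880 = 0.125488 m
1.8×10⁻⁴ × 1700 × 0.46 = 0.14076 m
Δh = 0.044175 + 0.31668 + 0.125488 + 0.14076 = 0.627103 m ≈ 627 mm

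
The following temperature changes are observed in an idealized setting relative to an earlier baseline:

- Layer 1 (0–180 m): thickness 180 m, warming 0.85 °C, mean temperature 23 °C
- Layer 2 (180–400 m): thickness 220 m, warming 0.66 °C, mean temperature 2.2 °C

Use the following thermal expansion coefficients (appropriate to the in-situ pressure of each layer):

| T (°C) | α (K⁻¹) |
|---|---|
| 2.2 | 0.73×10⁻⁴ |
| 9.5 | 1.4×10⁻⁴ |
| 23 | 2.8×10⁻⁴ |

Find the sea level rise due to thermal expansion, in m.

Layer 1 at 23 °C → α = 2.8×10⁻⁴ K⁻¹
Layer 2 at 2.2 °C → α = 0.73×10⁻⁴ K⁻¹
180 × 0.85 × 2.8×10⁻⁴ = 0.04284 m
180–400 m: 0.73×10⁻⁴ × 220 × 0.66 = 0.0105996 m
Δh = 0.04284 + 0.0105996 = 0.0534396 m

about 0.0534 m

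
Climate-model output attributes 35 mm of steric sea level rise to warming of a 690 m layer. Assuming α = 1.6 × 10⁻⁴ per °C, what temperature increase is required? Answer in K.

ΔT = Δh/(αH) = 0.035 / (1.6×10⁻⁴ × 690) ≈ 0.3170 K

0.32 K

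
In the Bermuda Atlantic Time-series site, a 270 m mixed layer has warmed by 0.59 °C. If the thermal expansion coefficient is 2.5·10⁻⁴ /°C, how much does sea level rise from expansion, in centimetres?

Δh = αΔT·H = 2.5×10⁻⁴ × 0.59 × 270 = 0.039825 m

about 4.0 cm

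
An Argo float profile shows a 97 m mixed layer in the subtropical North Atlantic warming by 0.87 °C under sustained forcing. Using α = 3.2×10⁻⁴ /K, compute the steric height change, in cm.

Δh = αΔT·H = 3.2×10⁻⁴ × 0.87 × 97 = 0.0270048 m

2.70 cm of thermosteric rise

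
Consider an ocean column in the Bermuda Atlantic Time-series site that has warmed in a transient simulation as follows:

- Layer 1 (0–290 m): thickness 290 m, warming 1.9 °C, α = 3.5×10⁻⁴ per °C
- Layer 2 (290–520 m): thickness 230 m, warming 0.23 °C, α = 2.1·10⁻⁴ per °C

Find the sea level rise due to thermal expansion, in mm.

0–290 m: 1.9 × 3.5×10⁻⁴ × 290 = 0.19285 m
Layer 2: 230 × 0.23 × 2.1×10⁻⁴ = 0.011109 m
Δh = 0.19285 + 0.011109 = 0.203959 m ≈ 204 mm

204 mm of thermosteric rise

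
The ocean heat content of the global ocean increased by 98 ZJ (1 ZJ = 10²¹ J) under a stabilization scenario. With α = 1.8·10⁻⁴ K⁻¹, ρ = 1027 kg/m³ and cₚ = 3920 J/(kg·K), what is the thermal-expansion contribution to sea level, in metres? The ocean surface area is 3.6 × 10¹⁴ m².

Per unit area: Q = 98×10²¹ / (3.6×10¹⁴) ≈ 2.722×10⁸ J/m²
Δh = αQ/(ρcₚ) = 1.8×10⁻⁴ × 2.722×10⁸ / (1027 × 3920) ≈ 0.01217 m

0.0122 m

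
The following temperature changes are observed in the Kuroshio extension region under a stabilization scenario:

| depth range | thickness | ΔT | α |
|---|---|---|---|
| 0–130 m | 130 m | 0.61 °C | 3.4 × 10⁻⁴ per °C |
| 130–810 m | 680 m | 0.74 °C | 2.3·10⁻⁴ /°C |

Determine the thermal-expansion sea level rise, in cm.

Layer 1: 0.61 × 130 × 3.4×10⁻⁴ = 0.026962 m
680 × 2.3×10⁻⁴ × 0.74 = 0.115736 m
Δh = 0.026962 + 0.115736 = 0.142698 m

Δh ≈ 14.3 cm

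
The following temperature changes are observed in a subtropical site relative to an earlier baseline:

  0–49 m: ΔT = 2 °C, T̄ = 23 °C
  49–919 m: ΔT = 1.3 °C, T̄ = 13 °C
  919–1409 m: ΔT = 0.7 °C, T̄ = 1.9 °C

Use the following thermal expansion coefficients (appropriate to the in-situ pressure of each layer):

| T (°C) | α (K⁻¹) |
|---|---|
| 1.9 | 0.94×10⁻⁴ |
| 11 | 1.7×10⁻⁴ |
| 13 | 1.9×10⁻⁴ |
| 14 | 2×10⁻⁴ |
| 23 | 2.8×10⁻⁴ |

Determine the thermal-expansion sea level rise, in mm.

about 275 mm

Layer 1 at 23 °C → α = 2.8×10⁻⁴ K⁻¹
Layer 2 at 13 °C → α = 1.9×10⁻⁴ K⁻¹
Layer 3 at 1.9 °C → α = 0.94×10⁻⁴ K⁻¹
49 × 2 × 2.8×10⁻⁴ = 0.02744 m
Layer 2: 1.3 × 870 × 1.9×10⁻⁴ = 0.21489 m
Layer 3: 0.7 × 0.94×10⁻⁴ × 490 = 0.032242 m
Δh = 0.02744 + 0.21489 + 0.032242 = 0.274572 m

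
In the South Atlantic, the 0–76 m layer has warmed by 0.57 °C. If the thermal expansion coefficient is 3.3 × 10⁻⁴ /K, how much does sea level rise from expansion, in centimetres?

about 1.4 cm

Δh = αΔT·H = 3.3×10⁻⁴ × 0.57 × 76 = 0.0142956 m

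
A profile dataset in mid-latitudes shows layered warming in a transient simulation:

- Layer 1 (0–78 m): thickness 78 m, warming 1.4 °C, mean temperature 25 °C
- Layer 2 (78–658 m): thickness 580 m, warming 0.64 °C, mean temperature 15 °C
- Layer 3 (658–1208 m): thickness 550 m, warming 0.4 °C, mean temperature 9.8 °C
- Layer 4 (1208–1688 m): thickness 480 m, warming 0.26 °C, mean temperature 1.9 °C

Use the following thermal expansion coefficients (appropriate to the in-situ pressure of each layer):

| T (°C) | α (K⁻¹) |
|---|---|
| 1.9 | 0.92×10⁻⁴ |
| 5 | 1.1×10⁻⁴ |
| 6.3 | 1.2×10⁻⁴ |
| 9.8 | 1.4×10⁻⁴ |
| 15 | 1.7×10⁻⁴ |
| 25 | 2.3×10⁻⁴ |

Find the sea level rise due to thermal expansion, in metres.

Layer 1 at 25 °C → α = 2.3×10⁻⁴ K⁻¹
Layer 2 at 15 °C → α = 1.7×10⁻⁴ K⁻¹
Layer 3 at 9.8 °C → α = 1.4×10⁻⁴ K⁻¹
Layer 4 at 1.9 °C → α = 0.92×10⁻⁴ K⁻¹
78 × 1.4 × 2.3×10⁻⁴ = 0.025116 m
0.64 × 580 × 1.7×10⁻⁴ = 0.063104 m
Layer 3: 0.4 × 1.4×10⁻⁴ × 550 = 0.03080 m
1208–1688 m: 0.26 × 480 × 0.92×10⁻⁴ = 0.0114816 m
Δh = 0.025116 + 0.063104 + 0.03080 + 0.0114816 = 0.1305016 m

Δh = 0.13 m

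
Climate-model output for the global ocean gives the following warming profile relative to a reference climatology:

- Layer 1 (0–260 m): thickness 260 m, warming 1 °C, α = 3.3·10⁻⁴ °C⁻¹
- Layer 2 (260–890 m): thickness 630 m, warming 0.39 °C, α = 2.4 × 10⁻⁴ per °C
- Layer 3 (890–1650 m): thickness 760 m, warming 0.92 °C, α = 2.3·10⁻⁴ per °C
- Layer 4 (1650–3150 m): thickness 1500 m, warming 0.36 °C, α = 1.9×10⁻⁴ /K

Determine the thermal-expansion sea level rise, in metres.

about 0.408 m

Layer 1: 3.3×10⁻⁴ × 1 × 260 = 0.08580 m
630 × 0.39 × 2.4×10⁻⁴ = 0.058968 m
0.92 × 2.3×10⁻⁴ × 760 = 0.160816 m
1650–3150 m: 0.36 × 1500 × 1.9×10⁻⁴ = 0.10260 m
Δh = 0.08580 + 0.058968 + 0.160816 + 0.10260 = 0.408184 m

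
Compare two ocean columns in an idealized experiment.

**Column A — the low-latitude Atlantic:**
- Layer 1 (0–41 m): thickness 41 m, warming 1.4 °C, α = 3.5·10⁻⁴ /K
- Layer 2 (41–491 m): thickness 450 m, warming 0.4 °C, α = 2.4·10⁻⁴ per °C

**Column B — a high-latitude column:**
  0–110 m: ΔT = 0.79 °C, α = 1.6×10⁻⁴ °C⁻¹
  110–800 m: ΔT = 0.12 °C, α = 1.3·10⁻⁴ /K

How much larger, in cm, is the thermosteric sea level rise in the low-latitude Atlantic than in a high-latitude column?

3.9 cm larger

A 0–41 m: 3.5×10⁻⁴ × 41 × 1.4 = 0.02009 m
A Layer 2: 0.4 × 2.4×10⁻⁴ × 450 = 0.04320 m
A total: 0.06329 m
B 0.79 × 110 × 1.6×10⁻⁴ = 0.013904 m
B 1.3×10⁻⁴ × 690 × 0.12 = 0.010764 m
B total: 0.024668 m
Difference: 0.06329 − 0.024668 = 0.038622 m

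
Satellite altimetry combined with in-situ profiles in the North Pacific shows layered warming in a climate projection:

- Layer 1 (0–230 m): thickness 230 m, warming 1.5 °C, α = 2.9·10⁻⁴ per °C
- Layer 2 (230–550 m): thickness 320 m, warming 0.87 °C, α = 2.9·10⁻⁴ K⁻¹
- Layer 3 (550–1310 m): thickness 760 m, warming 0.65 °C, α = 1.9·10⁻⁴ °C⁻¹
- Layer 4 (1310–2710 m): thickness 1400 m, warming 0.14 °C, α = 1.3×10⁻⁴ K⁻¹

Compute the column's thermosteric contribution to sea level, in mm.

1.5 × 2.9×10⁻⁴ × 230 = 0.10005 m
230–550 m: 0.87 × 2.9×10⁻⁴ × 320 = 0.080736 m
550–1310 m: 760 × 0.65 × 1.9×10⁻⁴ = 0.09386 m
1.3×10⁻⁴ × 0.14 × 1400 = 0.02548 m
Δh = 0.10005 + 0.080736 + 0.09386 + 0.02548 = 0.300126 m

300 mm of thermosteric rise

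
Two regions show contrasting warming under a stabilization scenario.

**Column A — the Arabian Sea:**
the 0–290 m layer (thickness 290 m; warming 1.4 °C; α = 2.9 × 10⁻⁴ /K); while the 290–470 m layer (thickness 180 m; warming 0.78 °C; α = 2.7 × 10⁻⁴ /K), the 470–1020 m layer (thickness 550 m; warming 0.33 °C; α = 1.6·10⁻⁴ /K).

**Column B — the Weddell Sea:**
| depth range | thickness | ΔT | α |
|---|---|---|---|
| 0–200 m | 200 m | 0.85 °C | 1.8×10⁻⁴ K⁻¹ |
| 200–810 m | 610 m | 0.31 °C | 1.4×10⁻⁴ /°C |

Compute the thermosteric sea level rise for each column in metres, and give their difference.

A 0–290 m: 290 × 1.4 × 2.9×10⁻⁴ = 0.11774 m
A Layer 2: 0.78 × 180 × 2.7×10⁻⁴ = 0.037908 m
A Layer 3: 0.33 × 550 × 1.6×10⁻⁴ = 0.02904 m
A total: 0.184688 m
B Layer 1: 1.8×10⁻⁴ × 0.85 × 200 = 0.03060 m
B Layer 2: 610 × 0.31 × 1.4×10⁻⁴ = 0.026474 m
B total: 0.057074 m
Difference: 0.184688 − 0.057074 = 0.127614 m

A: 0.185 m; B: 0.0571 m; difference 0.128 m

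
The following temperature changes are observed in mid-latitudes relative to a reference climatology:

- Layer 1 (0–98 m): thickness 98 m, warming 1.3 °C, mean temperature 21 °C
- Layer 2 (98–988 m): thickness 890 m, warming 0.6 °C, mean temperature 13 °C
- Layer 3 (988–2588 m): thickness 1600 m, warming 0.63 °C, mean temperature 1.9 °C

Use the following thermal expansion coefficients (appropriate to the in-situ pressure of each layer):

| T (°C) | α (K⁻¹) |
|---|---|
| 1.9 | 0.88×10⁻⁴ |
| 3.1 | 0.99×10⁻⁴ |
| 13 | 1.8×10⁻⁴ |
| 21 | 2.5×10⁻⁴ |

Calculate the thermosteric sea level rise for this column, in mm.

Layer 1 at 21 °C → α = 2.5×10⁻⁴ K⁻¹
Layer 2 at 13 °C → α = 1.8×10⁻⁴ K⁻¹
Layer 3 at 1.9 °C → α = 0.88×10⁻⁴ K⁻¹
0–98 m: 2.5×10⁻⁴ × 98 × 1.3 = 0.03185 m
98–988 m: 1.8×10⁻⁴ × 0.6 × 890 = 0.09612 m
1600 × 0.63 × 0.88×10⁻⁴ = 0.088704 m
Δh = 0.03185 + 0.09612 + 0.088704 = 0.216674 m ≈ 220 mm

220 mm of thermosteric rise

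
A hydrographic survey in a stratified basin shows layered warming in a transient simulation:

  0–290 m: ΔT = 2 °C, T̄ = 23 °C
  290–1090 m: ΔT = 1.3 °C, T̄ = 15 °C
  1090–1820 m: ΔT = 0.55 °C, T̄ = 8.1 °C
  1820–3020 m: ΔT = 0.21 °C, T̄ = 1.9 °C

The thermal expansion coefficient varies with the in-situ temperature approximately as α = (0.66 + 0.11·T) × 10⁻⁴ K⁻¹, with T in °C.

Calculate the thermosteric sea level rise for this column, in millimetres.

Layer 1: α = (0.66 + 0.11×23)×10⁻⁴ = 3.19×10⁻⁴ K⁻¹
Layer 2: α = (0.66 + 0.11×15)×10⁻⁴ = 2.31×10⁻⁴ K⁻¹
Layer 3: α = (0.66 + 0.11×8.1)×10⁻⁴ = 1.551×10⁻⁴ K⁻¹
Layer 4: α = (0.66 + 0.11×1.9)×10⁻⁴ = 0.869×10⁻⁴ K⁻¹
Layer 1: 2 × 290 × 3.19×10⁻⁴ = 0.18502 m
290–1090 m: 800 × 1.3 × 2.31×10⁻⁴ = 0.24024 m
Layer 3: 1.551×10⁻⁴ × 0.55 × 730 = 0.06227265 m
0.21 × 0.869×10⁻⁴ × 1200 = 0.0218988 m
Δh = 0.18502 + 0.24024 + 0.06227265 + 0.0218988 = 0.50943145 m

Δh ≈ 509 mm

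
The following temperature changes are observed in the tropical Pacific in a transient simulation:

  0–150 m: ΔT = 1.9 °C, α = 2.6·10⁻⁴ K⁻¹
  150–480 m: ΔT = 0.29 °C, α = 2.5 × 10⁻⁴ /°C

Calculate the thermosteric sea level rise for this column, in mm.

98.0 mm of thermosteric rise

Layer 1: 150 × 1.9 × 2.6×10⁻⁴ = 0.07410 m
330 × 0.29 × 2.5×10⁻⁴ = 0.023925 m
Δh = 0.07410 + 0.023925 = 0.098025 m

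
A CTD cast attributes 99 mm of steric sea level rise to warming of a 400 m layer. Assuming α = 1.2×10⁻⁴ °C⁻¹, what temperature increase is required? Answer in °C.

ΔT = Δh/(αH) = 0.099 / (1.2×10⁻⁴ × 400) ≈ 2.063 °C

ΔT ≈ 2.06 °C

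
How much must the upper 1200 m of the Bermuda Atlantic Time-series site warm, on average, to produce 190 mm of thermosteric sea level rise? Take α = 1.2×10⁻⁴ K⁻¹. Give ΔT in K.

about 1.32 K

ΔT = Δh/(αH) = 0.19 / (1.2×10⁻⁴ × 1200) ≈ 1.319 K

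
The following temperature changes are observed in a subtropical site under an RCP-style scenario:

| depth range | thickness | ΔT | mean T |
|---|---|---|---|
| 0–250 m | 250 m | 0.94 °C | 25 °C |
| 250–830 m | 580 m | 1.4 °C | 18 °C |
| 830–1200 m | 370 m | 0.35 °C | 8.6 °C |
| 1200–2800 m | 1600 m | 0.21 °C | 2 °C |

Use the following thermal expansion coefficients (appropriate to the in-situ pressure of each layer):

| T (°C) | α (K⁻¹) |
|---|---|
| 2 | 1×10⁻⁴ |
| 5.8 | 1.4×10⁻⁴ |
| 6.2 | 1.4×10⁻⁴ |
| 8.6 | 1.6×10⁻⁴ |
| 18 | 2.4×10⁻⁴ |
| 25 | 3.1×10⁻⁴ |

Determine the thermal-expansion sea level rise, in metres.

Layer 1 at 25 °C → α = 3.1×10⁻⁴ K⁻¹
Layer 2 at 18 °C → α = 2.4×10⁻⁴ K⁻¹
Layer 3 at 8.6 °C → α = 1.6×10⁻⁴ K⁻¹
Layer 4 at 2 °C → α = 1×10⁻⁴ K⁻¹
3.1×10⁻⁴ × 250 × 0.94 = 0.07285 m
1.4 × 580 × 2.4×10⁻⁴ = 0.19488 m
830–1200 m: 370 × 1.6×10⁻⁴ × 0.35 = 0.02072 m
Layer 4: 1×10⁻⁴ × 0.21 × 1600 = 0.03360 m
Δh = 0.07285 + 0.19488 + 0.02072 + 0.03360 = 0.32205 m

about 0.322 m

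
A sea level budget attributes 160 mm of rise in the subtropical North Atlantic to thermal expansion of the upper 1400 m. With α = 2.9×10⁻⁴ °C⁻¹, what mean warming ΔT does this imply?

0.39 K

ΔT = Δh/(αH) = 0.16 / (2.9×10⁻⁴ × 1400) ≈ 0.3941 K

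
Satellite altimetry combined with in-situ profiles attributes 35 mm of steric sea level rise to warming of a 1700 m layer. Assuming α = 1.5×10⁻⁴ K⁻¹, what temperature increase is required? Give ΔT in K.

ΔT = Δh/(αH) = 0.035 / (1.5×10⁻⁴ × 1700) ≈ 0.1373 K

0.14 K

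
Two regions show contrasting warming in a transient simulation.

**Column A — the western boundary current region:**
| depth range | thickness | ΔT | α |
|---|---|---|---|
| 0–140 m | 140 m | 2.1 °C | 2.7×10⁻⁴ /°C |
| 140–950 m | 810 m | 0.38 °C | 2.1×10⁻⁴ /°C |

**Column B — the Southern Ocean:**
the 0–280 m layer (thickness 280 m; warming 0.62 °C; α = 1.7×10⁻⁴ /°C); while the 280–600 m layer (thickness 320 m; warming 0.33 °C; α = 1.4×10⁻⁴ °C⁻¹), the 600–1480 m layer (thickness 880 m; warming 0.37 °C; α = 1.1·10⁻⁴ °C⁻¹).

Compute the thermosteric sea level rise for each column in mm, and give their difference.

A: 140 mm; B: 80 mm; difference 64 mm

A 2.7×10⁻⁴ × 140 × 2.1 = 0.07938 m
A Layer 2: 0.38 × 2.1×10⁻⁴ × 810 = 0.064638 m
A total: 0.144018 m
B 0.62 × 1.7×10⁻⁴ × 280 = 0.029512 m
B 280–600 m: 320 × 0.33 × 1.4×10⁻⁴ = 0.014784 m
B Layer 3: 1.1×10⁻⁴ × 880 × 0.37 = 0.035816 m
B total: 0.080112 m
Difference: 0.144018 − 0.080112 = 0.063906 m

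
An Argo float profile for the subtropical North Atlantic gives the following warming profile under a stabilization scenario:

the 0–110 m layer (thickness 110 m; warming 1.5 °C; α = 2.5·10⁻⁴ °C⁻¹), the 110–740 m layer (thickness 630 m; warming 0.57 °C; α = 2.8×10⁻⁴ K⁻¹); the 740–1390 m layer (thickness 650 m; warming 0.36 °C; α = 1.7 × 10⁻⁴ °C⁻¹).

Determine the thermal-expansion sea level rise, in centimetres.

Δh ≈ 18.2 cm

110 × 1.5 × 2.5×10⁻⁴ = 0.04125 m
110–740 m: 2.8×10⁻⁴ × 630 × 0.57 = 0.100548 m
650 × 0.36 × 1.7×10⁻⁴ = 0.03978 m
Δh = 0.04125 + 0.100548 + 0.03978 = 0.181578 m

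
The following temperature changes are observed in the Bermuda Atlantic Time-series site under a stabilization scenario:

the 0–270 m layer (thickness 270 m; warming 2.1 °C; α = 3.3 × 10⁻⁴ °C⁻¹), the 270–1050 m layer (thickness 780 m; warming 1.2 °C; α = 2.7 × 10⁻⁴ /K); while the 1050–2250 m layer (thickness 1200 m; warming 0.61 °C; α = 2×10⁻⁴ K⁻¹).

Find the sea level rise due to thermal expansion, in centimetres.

Δh = 59 cm

Layer 1: 3.3×10⁻⁴ × 270 × 2.1 = 0.18711 m
Layer 2: 780 × 1.2 × 2.7×10⁻⁴ = 0.25272 m
1050–2250 m: 1200 × 0.61 × 2×10⁻⁴ = 0.14640 m
Δh = 0.18711 + 0.25272 + 0.14640 = 0.58623 m ≈ 59 cm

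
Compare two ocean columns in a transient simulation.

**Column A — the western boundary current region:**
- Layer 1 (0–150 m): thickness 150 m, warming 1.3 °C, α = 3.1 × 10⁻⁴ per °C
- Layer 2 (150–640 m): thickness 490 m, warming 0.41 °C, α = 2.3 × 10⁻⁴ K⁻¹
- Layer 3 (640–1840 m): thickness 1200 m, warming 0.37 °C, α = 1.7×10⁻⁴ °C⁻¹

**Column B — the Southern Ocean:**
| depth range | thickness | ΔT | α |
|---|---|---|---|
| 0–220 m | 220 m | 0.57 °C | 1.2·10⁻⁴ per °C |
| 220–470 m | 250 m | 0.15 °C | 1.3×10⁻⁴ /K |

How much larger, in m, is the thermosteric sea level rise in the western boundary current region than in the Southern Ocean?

A Layer 1: 3.1×10⁻⁴ × 1.3 × 150 = 0.06045 m
A 150–640 m: 0.41 × 2.3×10⁻⁴ × 490 = 0.046207 m
A 1200 × 0.37 × 1.7×10⁻⁴ = 0.07548 m
A total: 0.182137 m
B Layer 1: 1.2×10⁻⁴ × 0.57 × 220 = 0.015048 m
B Layer 2: 250 × 0.15 × 1.3×10⁻⁴ = 0.004875 m
B total: 0.019923 m
Difference: 0.182137 − 0.019923 = 0.162214 m

0.16 m larger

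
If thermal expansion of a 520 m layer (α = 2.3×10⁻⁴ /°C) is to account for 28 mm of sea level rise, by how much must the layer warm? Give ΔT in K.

ΔT = Δh/(αH) = 0.028 / (2.3×10⁻⁴ × 520) ≈ 0.2341 K

0.234 K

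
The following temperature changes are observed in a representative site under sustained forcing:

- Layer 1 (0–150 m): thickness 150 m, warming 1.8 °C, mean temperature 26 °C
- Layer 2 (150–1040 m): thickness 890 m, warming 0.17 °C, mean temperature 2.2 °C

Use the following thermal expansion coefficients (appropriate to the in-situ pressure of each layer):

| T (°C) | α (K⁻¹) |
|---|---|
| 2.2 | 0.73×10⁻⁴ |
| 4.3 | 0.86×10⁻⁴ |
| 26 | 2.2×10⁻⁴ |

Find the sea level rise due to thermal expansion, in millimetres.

Layer 1 at 26 °C → α = 2.2×10⁻⁴ K⁻¹
Layer 2 at 2.2 °C → α = 0.73×10⁻⁴ K⁻¹
Layer 1: 1.8 × 150 × 2.2×10⁻⁴ = 0.05940 m
0.73×10⁻⁴ × 890 × 0.17 = 0.0110449 m
Δh = 0.05940 + 0.0110449 = 0.0704449 m

70.4 mm of thermosteric rise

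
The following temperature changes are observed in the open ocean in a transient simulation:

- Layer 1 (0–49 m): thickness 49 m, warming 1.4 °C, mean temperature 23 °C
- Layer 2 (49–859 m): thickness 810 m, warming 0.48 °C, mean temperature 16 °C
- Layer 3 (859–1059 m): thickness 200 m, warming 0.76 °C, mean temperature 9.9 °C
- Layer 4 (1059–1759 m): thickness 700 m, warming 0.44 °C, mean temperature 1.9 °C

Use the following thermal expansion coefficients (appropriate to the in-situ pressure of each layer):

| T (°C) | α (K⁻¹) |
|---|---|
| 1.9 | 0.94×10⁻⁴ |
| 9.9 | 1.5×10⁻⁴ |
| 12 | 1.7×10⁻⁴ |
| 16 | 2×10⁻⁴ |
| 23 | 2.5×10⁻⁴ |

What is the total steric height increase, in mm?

Layer 1 at 23 °C → α = 2.5×10⁻⁴ K⁻¹
Layer 2 at 16 °C → α = 2×10⁻⁴ K⁻¹
Layer 3 at 9.9 °C → α = 1.5×10⁻⁴ K⁻¹
Layer 4 at 1.9 °C → α = 0.94×10⁻⁴ K⁻¹
0–49 m: 2.5×10⁻⁴ × 1.4 × 49 = 0.01715 m
0.48 × 2×10⁻⁴ × 810 = 0.07776 m
Layer 3: 1.5×10⁻⁴ × 200 × 0.76 = 0.02280 m
Layer 4: 0.94×10⁻⁴ × 700 × 0.44 = 0.028952 m
Δh = 0.01715 + 0.07776 + 0.02280 + 0.028952 = 0.146662 m

147 mm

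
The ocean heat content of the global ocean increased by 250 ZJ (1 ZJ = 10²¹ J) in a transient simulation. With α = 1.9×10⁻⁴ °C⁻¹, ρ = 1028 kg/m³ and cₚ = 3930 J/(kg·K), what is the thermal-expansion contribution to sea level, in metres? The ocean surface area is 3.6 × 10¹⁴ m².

0.033 m

Per unit area: Q = 250×10²¹ / (3.6×10¹⁴) ≈ 6.944×10⁸ J/m²
Δh = αQ/(ρcₚ) = 1.9×10⁻⁴ × 6.944×10⁸ / (1028 × 3930) ≈ 0.032657 m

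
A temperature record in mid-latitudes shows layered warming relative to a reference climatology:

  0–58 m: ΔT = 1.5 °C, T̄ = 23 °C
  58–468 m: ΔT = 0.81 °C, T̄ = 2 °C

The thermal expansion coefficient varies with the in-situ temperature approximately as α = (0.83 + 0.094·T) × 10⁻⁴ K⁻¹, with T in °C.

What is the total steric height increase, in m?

0.0598 m of thermosteric rise

Layer 1: α = (0.83 + 0.094×23)×10⁻⁴ = 2.992×10⁻⁴ K⁻¹
Layer 2: α = (0.83 + 0.094×2)×10⁻⁴ = 1.018×10⁻⁴ K⁻¹
0–58 m: 2.992×10⁻⁴ × 58 × 1.5 = 0.0260304 m
58–468 m: 1.018×10⁻⁴ × 410 × 0.81 = 0.03380778 m
Δh = 0.0260304 + 0.03380778 = 0.05983818 m ≈ 0.0598 m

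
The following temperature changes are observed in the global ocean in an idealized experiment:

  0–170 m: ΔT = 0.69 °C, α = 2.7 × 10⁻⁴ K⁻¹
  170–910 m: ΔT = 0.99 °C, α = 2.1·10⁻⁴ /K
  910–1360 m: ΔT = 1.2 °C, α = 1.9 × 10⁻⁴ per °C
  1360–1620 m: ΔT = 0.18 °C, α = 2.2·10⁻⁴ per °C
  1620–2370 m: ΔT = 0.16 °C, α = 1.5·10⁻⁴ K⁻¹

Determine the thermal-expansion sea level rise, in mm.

Layer 1: 2.7×10⁻⁴ × 170 × 0.69 = 0.031671 m
170–910 m: 2.1×10⁻⁴ × 0.99 × 740 = 0.153846 m
910–1360 m: 1.9×10⁻⁴ × 1.2 × 450 = 0.10260 m
1360–1620 m: 260 × 2.2×10⁻⁴ × 0.18 = 0.010296 m
0.16 × 1.5×10⁻⁴ × 750 = 0.01800 m
Δh = 0.031671 + 0.153846 + 0.10260 + 0.010296 + 0.01800 = 0.316413 m

320 mm of thermosteric rise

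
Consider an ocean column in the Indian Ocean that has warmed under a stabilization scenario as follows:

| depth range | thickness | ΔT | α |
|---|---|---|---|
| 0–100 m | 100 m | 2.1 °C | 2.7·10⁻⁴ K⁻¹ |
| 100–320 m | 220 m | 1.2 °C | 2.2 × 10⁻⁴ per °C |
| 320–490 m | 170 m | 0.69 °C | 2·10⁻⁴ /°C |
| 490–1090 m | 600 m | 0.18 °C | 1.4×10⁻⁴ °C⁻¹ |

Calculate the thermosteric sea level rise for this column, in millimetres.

0–100 m: 2.7×10⁻⁴ × 2.1 × 100 = 0.05670 m
2.2×10⁻⁴ × 220 × 1.2 = 0.05808 m
320–490 m: 0.69 × 2×10⁻⁴ × 170 = 0.02346 m
Layer 4: 600 × 1.4×10⁻⁴ × 0.18 = 0.01512 m
Δh = 0.05670 + 0.05808 + 0.02346 + 0.01512 = 0.15336 m

Δh = 153 mm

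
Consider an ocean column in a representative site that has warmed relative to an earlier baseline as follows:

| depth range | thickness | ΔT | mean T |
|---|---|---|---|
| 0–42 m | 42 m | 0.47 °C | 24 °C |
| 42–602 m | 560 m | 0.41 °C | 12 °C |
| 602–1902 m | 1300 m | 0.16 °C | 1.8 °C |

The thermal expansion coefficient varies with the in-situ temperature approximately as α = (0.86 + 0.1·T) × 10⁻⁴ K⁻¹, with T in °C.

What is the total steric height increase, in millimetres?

about 75.4 mm

Layer 1: α = (0.86 + 0.1×24)×10⁻⁴ = 3.26×10⁻⁴ K⁻¹
Layer 2: α = (0.86 + 0.1×12)×10⁻⁴ = 2.06×10⁻⁴ K⁻¹
Layer 3: α = (0.86 + 0.1×1.8)×10⁻⁴ = 1.04×10⁻⁴ K⁻¹
Layer 1: 3.26×10⁻⁴ × 0.47 × 42 = 0.00643524 m
42–602 m: 0.41 × 2.06×10⁻⁴ × 560 = 0.0472976 m
1.04×10⁻⁴ × 1300 × 0.16 = 0.021632 m
Δh = 0.00643524 + 0.0472976 + 0.021632 = 0.07536484 m ≈ 75.4 mm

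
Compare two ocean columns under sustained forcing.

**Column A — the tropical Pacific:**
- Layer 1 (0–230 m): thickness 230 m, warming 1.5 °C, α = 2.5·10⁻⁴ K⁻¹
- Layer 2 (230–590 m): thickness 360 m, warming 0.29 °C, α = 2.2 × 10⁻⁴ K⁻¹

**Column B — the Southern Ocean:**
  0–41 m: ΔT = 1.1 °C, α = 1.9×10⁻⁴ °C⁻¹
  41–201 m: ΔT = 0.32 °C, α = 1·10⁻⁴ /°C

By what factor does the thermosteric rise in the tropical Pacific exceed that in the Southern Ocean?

a factor of 8.0

A 0–230 m: 1.5 × 230 × 2.5×10⁻⁴ = 0.08625 m
A 360 × 2.2×10⁻⁴ × 0.29 = 0.022968 m
A total: 0.109218 m
B 41 × 1.1 × 1.9×10⁻⁴ = 0.008569 m
B 41–201 m: 0.32 × 160 × 1×10⁻⁴ = 0.00512 m
B total: 0.013689 m
Ratio: 0.109218 / 0.013689 ≈ 7.979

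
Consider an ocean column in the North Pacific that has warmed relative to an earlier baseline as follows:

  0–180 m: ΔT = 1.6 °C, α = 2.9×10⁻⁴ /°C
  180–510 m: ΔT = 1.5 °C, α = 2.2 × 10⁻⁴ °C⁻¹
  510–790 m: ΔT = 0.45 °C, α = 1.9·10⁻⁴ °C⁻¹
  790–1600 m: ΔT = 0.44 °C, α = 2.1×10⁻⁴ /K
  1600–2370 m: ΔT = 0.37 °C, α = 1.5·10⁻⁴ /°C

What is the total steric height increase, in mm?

about 330 mm

0–180 m: 180 × 2.9×10⁻⁴ × 1.6 = 0.08352 m
180–510 m: 2.2×10⁻⁴ × 1.5 × 330 = 0.10890 m
Layer 3: 280 × 1.9×10⁻⁴ × 0.45 = 0.02394 m
0.44 × 810 × 2.1×10⁻⁴ = 0.074844 m
Layer 5: 1.5×10⁻⁴ × 770 × 0.37 = 0.042735 m
Δh = 0.08352 + 0.10890 + 0.02394 + 0.074844 + 0.042735 = 0.333939 m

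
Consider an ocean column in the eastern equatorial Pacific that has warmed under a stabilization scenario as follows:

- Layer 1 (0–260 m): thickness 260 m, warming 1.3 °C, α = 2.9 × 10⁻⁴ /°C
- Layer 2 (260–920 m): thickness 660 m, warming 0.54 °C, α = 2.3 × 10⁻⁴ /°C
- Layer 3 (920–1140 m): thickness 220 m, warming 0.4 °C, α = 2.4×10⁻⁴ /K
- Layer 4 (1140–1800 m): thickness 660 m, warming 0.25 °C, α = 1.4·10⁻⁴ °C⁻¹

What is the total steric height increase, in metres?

1.3 × 260 × 2.9×10⁻⁴ = 0.09802 m
260–920 m: 0.54 × 660 × 2.3×10⁻⁴ = 0.081972 m
220 × 0.4 × 2.4×10⁻⁴ = 0.02112 m
0.25 × 1.4×10⁻⁴ × 660 = 0.02310 m
Δh = 0.09802 + 0.081972 + 0.02112 + 0.02310 = 0.224212 m

0.224 m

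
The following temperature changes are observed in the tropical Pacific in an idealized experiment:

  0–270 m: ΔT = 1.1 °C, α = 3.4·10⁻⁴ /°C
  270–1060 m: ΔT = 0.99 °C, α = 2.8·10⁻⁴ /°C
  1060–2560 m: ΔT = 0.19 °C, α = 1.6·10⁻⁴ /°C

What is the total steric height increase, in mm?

370 mm

0–270 m: 3.4×10⁻⁴ × 1.1 × 270 = 0.10098 m
270–1060 m: 2.8×10⁻⁴ × 790 × 0.99 = 0.218988 m
1.6×10⁻⁴ × 1500 × 0.19 = 0.04560 m
Δh = 0.10098 + 0.218988 + 0.04560 = 0.365568 m ≈ 370 mm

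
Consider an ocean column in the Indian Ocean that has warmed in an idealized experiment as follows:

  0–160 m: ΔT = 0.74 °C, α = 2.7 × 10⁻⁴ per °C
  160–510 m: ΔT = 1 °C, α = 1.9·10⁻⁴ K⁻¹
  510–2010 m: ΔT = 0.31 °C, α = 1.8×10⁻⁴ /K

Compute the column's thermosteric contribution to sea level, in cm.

Δh = 18.2 cm

2.7×10⁻⁴ × 160 × 0.74 = 0.031968 m
Layer 2: 350 × 1 × 1.9×10⁻⁴ = 0.06650 m
510–2010 m: 1.8×10⁻⁴ × 0.31 × 1500 = 0.08370 m
Δh = 0.031968 + 0.06650 + 0.08370 = 0.182168 m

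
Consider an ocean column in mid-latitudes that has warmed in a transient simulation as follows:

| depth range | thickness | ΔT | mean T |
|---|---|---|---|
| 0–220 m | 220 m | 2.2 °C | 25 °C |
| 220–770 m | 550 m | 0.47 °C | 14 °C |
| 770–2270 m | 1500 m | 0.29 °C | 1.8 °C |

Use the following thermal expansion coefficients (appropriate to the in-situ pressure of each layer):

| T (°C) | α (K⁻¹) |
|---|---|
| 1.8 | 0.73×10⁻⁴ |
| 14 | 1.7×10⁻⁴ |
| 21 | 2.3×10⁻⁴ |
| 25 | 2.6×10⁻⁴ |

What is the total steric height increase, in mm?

Δh = 202 mm

Layer 1 at 25 °C → α = 2.6×10⁻⁴ K⁻¹
Layer 2 at 14 °C → α = 1.7×10⁻⁴ K⁻¹
Layer 3 at 1.8 °C → α = 0.73×10⁻⁴ K⁻¹
2.2 × 220 × 2.6×10⁻⁴ = 0.12584 m
1.7×10⁻⁴ × 550 × 0.47 = 0.043945 m
770–2270 m: 0.29 × 1500 × 0.73×10⁻⁴ = 0.031755 m
Δh = 0.12584 + 0.043945 + 0.031755 = 0.20154 m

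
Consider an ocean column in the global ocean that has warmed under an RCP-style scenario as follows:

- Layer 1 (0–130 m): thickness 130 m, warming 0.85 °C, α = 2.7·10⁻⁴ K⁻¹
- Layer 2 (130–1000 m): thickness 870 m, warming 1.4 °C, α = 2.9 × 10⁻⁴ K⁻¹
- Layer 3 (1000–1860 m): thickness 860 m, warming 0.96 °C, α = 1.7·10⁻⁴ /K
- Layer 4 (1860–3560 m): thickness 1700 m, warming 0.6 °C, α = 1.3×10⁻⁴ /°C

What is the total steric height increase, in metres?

Layer 1: 0.85 × 2.7×10⁻⁴ × 130 = 0.029835 m
130–1000 m: 2.9×10⁻⁴ × 1.4 × 870 = 0.35322 m
1000–1860 m: 0.96 × 1.7×10⁻⁴ × 860 = 0.140352 m
Layer 4: 1.3×10⁻⁴ × 1700 × 0.6 = 0.13260 m
Δh = 0.029835 + 0.35322 + 0.140352 + 0.13260 = 0.656007 m ≈ 0.66 m

Δh ≈ 0.66 m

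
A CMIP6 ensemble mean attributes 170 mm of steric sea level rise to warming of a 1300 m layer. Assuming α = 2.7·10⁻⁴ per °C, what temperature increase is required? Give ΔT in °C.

ΔT = Δh/(αH) = 0.17 / (2.7×10⁻⁴ × 1300) ≈ 0.4843 °C

about 0.48 °C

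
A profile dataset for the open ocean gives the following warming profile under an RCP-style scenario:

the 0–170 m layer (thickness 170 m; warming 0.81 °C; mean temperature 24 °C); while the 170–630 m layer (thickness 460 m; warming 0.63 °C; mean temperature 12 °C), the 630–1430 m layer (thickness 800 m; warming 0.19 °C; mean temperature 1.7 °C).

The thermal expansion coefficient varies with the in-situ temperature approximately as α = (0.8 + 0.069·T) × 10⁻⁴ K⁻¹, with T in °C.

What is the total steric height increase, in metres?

Layer 1: α = (0.8 + 0.069×24)×10⁻⁴ = 2.456×10⁻⁴ K⁻¹
Layer 2: α = (0.8 + 0.069×12)×10⁻⁴ = 1.628×10⁻⁴ K⁻¹
Layer 3: α = (0.8 + 0.069×1.7)×10⁻⁴ = 0.9173×10⁻⁴ K⁻¹
0–170 m: 2.456×10⁻⁴ × 170 × 0.81 = 0.03381912 m
Layer 2: 1.628×10⁻⁴ × 460 × 0.63 = 0.04717944 m
0.9173×10⁻⁴ × 0.19 × 800 = 0.01394296 m
Δh = 0.03381912 + 0.04717944 + 0.01394296 = 0.09494152 m

about 0.0949 m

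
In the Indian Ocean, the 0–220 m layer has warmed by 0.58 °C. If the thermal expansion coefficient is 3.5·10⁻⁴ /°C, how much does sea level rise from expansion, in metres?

Δh = 0.0447 m

Δh = αΔT·H = 3.5×10⁻⁴ × 0.58 × 220 = 0.04466 m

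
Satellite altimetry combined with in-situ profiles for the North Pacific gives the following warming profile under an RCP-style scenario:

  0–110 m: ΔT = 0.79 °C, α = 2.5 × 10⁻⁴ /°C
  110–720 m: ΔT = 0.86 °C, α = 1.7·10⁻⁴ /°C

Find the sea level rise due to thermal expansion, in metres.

Δh = 0.111 m

0–110 m: 110 × 2.5×10⁻⁴ × 0.79 = 0.021725 m
110–720 m: 1.7×10⁻⁴ × 610 × 0.86 = 0.089182 m
Δh = 0.021725 + 0.089182 = 0.110907 m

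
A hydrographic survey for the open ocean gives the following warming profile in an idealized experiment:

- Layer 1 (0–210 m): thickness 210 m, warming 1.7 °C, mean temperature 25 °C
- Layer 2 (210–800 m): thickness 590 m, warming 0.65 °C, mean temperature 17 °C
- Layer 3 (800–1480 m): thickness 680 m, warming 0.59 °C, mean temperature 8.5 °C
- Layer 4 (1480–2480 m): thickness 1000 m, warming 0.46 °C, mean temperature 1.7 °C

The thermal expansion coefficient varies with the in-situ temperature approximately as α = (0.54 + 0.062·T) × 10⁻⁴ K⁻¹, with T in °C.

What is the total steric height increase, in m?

Layer 1: α = (0.54 + 0.062×25)×10⁻⁴ = 2.09×10⁻⁴ K⁻¹
Layer 2: α = (0.54 + 0.062×17)×10⁻⁴ = 1.594×10⁻⁴ K⁻¹
Layer 3: α = (0.54 + 0.062×8.5)×10⁻⁴ = 1.067×10⁻⁴ K⁻¹
Layer 4: α = (0.54 + 0.062×1.7)×10⁻⁴ = 0.6454×10⁻⁴ K⁻¹
0–210 m: 1.7 × 210 × 2.09×10⁻⁴ = 0.074613 m
Layer 2: 0.65 × 590 × 1.594×10⁻⁴ = 0.0611299 m
800–1480 m: 0.59 × 680 × 1.067×10⁻⁴ = 0.04280804 m
1000 × 0.46 × 0.6454×10⁻⁴ = 0.0296884 m
Δh = 0.074613 + 0.0611299 + 0.04280804 + 0.0296884 = 0.20823934 m

0.21 m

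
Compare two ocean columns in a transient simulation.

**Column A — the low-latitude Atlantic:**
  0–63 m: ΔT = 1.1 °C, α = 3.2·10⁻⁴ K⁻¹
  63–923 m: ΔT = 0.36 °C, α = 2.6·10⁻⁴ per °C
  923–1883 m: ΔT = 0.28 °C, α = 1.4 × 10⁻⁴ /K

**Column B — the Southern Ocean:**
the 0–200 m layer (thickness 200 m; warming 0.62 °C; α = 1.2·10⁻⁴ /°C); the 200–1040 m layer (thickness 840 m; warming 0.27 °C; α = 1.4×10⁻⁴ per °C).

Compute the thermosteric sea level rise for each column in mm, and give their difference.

A 0–63 m: 1.1 × 3.2×10⁻⁴ × 63 = 0.022176 m
A 63–923 m: 0.36 × 860 × 2.6×10⁻⁴ = 0.080496 m
A 0.28 × 1.4×10⁻⁴ × 960 = 0.037632 m
A total: 0.140304 m
B 1.2×10⁻⁴ × 0.62 × 200 = 0.01488 m
B 200–1040 m: 0.27 × 1.4×10⁻⁴ × 840 = 0.031752 m
B total: 0.046632 m
Difference: 0.140304 − 0.046632 = 0.093672 m

Δh_A ≈ 140 mm, Δh_B ≈ 46.6 mm; difference ≈ 93.7 mm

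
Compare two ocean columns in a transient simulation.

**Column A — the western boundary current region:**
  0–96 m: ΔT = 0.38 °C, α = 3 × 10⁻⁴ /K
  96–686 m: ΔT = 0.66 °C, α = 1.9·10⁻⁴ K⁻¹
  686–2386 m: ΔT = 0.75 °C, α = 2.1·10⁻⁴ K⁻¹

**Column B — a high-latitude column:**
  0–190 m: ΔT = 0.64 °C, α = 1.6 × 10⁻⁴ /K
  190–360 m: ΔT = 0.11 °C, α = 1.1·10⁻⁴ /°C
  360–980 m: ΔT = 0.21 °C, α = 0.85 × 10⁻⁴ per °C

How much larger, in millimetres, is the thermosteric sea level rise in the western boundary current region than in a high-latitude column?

A Layer 1: 0.38 × 96 × 3×10⁻⁴ = 0.010944 m
A 0.66 × 1.9×10⁻⁴ × 590 = 0.073986 m
A Layer 3: 1700 × 2.1×10⁻⁴ × 0.75 = 0.26775 m
A total: 0.35268 m
B 0–190 m: 190 × 1.6×10⁻⁴ × 0.64 = 0.019456 m
B Layer 2: 1.1×10⁻⁴ × 170 × 0.11 = 0.002057 m
B 0.85×10⁻⁴ × 620 × 0.21 = 0.011067 m
B total: 0.03258 m
Difference: 0.35268 − 0.03258 = 0.32010 m

320 mm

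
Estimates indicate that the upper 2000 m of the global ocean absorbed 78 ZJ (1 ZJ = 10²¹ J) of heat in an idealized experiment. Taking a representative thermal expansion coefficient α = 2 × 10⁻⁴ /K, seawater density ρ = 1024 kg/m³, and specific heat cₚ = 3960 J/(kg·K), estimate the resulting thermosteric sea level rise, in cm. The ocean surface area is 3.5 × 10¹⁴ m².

Per unit area: Q = 78×10²¹ / (3.5×10¹⁴) ≈ 2.229×10⁸ J/m²
Δh = αQ/(ρcₚ) = 2×10⁻⁴ × 2.229×10⁸ / (1024 × 3960) ≈ 0.010994 m

1.10 cm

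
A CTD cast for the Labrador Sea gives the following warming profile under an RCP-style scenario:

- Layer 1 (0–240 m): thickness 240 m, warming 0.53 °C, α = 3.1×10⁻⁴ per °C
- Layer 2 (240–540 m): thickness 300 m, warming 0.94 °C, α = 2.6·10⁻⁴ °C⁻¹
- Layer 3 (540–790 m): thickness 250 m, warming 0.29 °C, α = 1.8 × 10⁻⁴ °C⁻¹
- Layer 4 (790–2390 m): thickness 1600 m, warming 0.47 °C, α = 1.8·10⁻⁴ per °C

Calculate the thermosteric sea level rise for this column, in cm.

26 cm

Layer 1: 0.53 × 240 × 3.1×10⁻⁴ = 0.039432 m
Layer 2: 0.94 × 300 × 2.6×10⁻⁴ = 0.07332 m
250 × 0.29 × 1.8×10⁻⁴ = 0.01305 m
0.47 × 1600 × 1.8×10⁻⁴ = 0.13536 m
Δh = 0.039432 + 0.07332 + 0.01305 + 0.13536 = 0.261162 m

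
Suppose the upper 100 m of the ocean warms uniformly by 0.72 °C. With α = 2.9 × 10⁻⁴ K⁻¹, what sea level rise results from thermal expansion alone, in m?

Δh = αΔT·H = 2.9×10⁻⁴ × 0.72 × 100 = 0.02088 m

about 0.0209 m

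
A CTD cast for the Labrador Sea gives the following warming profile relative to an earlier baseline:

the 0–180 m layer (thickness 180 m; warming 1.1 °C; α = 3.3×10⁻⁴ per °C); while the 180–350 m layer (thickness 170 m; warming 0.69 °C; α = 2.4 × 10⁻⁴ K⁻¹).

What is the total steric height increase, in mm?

Δh ≈ 93.5 mm

1.1 × 3.3×10⁻⁴ × 180 = 0.06534 m
180–350 m: 0.69 × 2.4×10⁻⁴ × 170 = 0.028152 m
Δh = 0.06534 + 0.028152 = 0.093492 m ≈ 93.5 mm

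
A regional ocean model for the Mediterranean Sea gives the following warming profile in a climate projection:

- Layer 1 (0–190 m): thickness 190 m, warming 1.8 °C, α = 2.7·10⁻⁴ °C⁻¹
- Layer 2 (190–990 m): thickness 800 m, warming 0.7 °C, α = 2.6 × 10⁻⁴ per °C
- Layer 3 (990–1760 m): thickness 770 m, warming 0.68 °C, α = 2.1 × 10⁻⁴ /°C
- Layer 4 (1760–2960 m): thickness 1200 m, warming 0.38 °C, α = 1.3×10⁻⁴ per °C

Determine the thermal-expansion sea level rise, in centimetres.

0–190 m: 190 × 1.8 × 2.7×10⁻⁴ = 0.09234 m
190–990 m: 0.7 × 800 × 2.6×10⁻⁴ = 0.14560 m
990–1760 m: 770 × 0.68 × 2.1×10⁻⁴ = 0.109956 m
0.38 × 1.3×10⁻⁴ × 1200 = 0.05928 m
Δh = 0.09234 + 0.14560 + 0.109956 + 0.05928 = 0.407176 m

Δh ≈ 40.7 cm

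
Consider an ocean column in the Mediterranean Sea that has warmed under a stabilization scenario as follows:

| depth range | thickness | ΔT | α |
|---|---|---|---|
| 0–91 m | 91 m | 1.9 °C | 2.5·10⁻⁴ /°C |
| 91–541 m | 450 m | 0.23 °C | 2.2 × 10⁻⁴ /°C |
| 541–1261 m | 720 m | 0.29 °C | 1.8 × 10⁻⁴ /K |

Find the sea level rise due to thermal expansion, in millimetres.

about 104 mm

Layer 1: 91 × 2.5×10⁻⁴ × 1.9 = 0.043225 m
Layer 2: 2.2×10⁻⁴ × 0.23 × 450 = 0.02277 m
541–1261 m: 720 × 1.8×10⁻⁴ × 0.29 = 0.037584 m
Δh = 0.043225 + 0.02277 + 0.037584 = 0.103579 m ≈ 104 mm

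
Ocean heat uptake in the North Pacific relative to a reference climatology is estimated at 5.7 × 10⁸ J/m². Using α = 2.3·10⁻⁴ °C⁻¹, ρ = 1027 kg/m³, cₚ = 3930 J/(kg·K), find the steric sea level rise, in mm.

Δh = 32 mm

Δh = αQ/(ρcₚ) = 2.3×10⁻⁴ × 5.7×10⁸ / (1027 × 3930) ≈ 0.032482 m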